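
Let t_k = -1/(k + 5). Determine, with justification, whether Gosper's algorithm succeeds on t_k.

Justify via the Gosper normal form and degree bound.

No. Not Gosper-summable.

Ratio r(k) = (k + 5)/(k + 6).
Normal form (A,B,C) = (k + 5, k + 6, 1).
Need (k + 5)·f(k+1) − (k + 5)·f(k) = 1.
From deg A=1, deg B=1, deg C=0: d=0.
Put f(k) = c0: A·f(k+1) − B(k−1)·f(k) − C = -1; need -1 = 0 — inconsistent ⇒ no f, not summable.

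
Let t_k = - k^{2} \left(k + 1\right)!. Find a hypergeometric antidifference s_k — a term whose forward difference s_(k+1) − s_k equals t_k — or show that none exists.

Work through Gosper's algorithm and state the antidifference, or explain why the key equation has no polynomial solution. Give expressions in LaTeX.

s_k = - \left(k - 2\right) \left(k + 1\right)!

Step 1: r(k) = (k + 1)**2*(k + 2)/k**2.
A = k + 2, B = 1, C = k**2.
Key eq: (k + 2)·f(k+1) = (1)·f(k) + (k**2).
deg f ≤ 1 (via 1,0,2).
Coefficient equations give f(k) = k - 2.
Get s_k = R·t_k = -(k - 2)*factorial(k + 1) with R(k) = B(k−1)f(k)/C(k) = (k - 2)/k**2.
Δs = -k**2*factorial(k + 1), as required.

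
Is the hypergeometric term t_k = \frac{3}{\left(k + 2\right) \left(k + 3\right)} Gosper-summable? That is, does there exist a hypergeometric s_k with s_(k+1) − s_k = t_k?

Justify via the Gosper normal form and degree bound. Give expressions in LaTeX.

Step 1: r(k) = (k + 2)/(k + 4).
Normal form (A,B,C) = (k + 2, k + 4, 1).
Key eq: (k + 2)·f(k+1) = (k + 3)·f(k) + (1).
Bound: deg f ≤ 1.
Coefficient equations give f(k) = k/2.
Get s_k = R·t_k = 3*k/(2*(k + 2)) with R(k) = B(k−1)f(k)/C(k) = k*(k + 3)/2.
Check: Δs_k = 3/(k**2 + 5*k + 6). ✓

Yes. s_k = \frac{3 k}{2 \left(k + 2\right)}.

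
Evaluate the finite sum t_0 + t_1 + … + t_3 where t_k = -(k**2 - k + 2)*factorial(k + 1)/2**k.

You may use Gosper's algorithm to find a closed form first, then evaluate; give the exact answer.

Σ = -34

t_(k+1)/t_k = (k + 2)*(-k + (k + 1)**2 + 1)/(2*(k**2 - k + 2)).
Gosper form: A/B · C(k+1)/C(k) with A=k/2 + 1, B=1, C=k**2 - k + 2.
Set up (k/2 + 1)·f(k+1) − (1)·f(k) − (k**2 - k + 2) = 0.
From deg A=1, deg B=0, deg C=2: d=1.
Solve for f: f(k) = 2*(k - 2) (degree 1 ≤ 1).
Certificate R = B(k−1)f/C = 2*(k - 2)/(k**2 - k + 2) gives s_k = -2**(1 - k)*(k - 2)*factorial(k + 1).
Verify: -(k**2 - k + 2)*factorial(k + 1)/2**k matches t_k.
Telescoping: Σ = s_(4) − s_(0) = -30 − (4) = -34.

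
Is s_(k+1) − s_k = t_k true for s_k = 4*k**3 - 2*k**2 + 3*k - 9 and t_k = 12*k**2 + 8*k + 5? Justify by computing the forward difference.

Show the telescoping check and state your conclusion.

valid; difference matches t_k

s_(k+1) = 4*k**3 + 10*k**2 + 11*k - 4
s_(k+1) − s_k = 12*k**2 + 8*k + 5
(s_(k+1) − s_k) − t_k = 0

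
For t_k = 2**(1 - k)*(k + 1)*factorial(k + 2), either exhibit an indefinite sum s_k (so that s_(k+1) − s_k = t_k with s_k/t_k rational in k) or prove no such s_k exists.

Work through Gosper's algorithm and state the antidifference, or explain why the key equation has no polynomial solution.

Ratio r(k) = (k + 2)*(k + 3)/(2*(k + 1)).
A = k/2 + 3/2, B = 1, C = k + 1.
f must satisfy (k/2 + 3/2)·f(k+1) − (1)·f(k) = k + 1.
From deg A=1, deg B=0, deg C=1: d=0.
Match coefficients ⇒ f(k) = 2.
R(k) = B(k−1)·f(k)/C(k) = 2/(k + 1); s_k = R·t_k = 2**(2 - k)*factorial(k + 2).
Δs = 2**(1 - k)*(k + 1)*factorial(k + 2), as required.

s_k = 2**(2 - k)*factorial(k + 2)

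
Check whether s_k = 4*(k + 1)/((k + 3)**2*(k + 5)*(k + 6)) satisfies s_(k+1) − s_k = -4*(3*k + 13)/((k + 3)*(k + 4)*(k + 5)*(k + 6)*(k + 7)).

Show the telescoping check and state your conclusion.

s_(k+1) = 4*(k + 2)/((k + 4)**2*(k + 6)*(k + 7))
s_(k+1) − s_k = 4*(-(k + 1)*(k + 4)**2*(k + 7) + (k + 2)*(k + 3)**2*(k + 5))/((k + 3)**2*(k + 4)**2*(k + 5)*(k + 6)*(k + 7))
(s_(k+1) − s_k) − t_k = 8*(4*k**2 + 33*k + 67)/(k**7 + 32*k**6 + 432*k**5 + 3190*k**4 + 13919*k**3 + 35898*k**2 + 50688*k + 30240)

Invalid: residual 8*(4*k**2 + 33*k + 67)/(k**7 + 32*k**6 + 432*k**5 + 3190*k**4 + 13919*k**3 + 35898*k**2 + 50688*k + 30240) ≠ 0.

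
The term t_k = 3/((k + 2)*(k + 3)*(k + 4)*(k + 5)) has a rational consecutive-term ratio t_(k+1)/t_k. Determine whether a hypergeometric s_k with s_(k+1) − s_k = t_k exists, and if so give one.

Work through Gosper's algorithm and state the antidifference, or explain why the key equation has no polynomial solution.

s_k = k*(k**2 + 9*k + 26)/(24*(k + 2)*(k + 3)*(k + 4))

Ratio r(k) = (k + 2)/(k + 6).
Take A(k)=k + 2, B(k)=k + 6, C(k)=1.
Key eq: (k + 2)·f(k+1) = (k + 5)·f(k) + (1).
d = 3 from the (1,1,0) case.
Match coefficients ⇒ f(k) = k*(k**2 + 9*k + 26)/72.
So s_k = (B(k−1)f/C)·t_k = (k*(k + 5)*(k**2 + 9*k + 26)/72)·t_k = k*(k**2 + 9*k + 26)/(24*(k + 2)*(k + 3)*(k + 4)).
Verify: 3/(k**4 + 14*k**3 + 71*k**2 + 154*k + 120) matches t_k.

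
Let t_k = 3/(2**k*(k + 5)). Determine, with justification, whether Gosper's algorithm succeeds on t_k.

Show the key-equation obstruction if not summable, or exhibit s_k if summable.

No. Not Gosper-summable.

r(k) = (k + 5)/(2*(k + 6)) after simplifying.
So A=k/2 + 5/2 and B=k + 6, with C=1.
Need (k/2 + 5/2)·f(k+1) − (k + 5)·f(k) = 1.
From deg A=1, deg B=1, deg C=0: d=-1.
deg f ≤ -1 is impossible — no certificate.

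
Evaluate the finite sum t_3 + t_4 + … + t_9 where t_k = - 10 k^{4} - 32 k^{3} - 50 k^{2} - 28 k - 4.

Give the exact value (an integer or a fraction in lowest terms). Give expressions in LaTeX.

t_(k+1)/t_k = (5*k**4 + 36*k**3 + 103*k**2 + 132*k + 62)/(5*k**4 + 16*k**3 + 25*k**2 + 14*k + 2).
Gosper form: A/B · C(k+1)/C(k) with A=1, B=1, C=k**4 + 16*k**3/5 + 5*k**2 + 14*k/5 + 2/5.
Set up (1)·f(k+1) − (1)·f(k) − (k**4 + 16*k**3/5 + 5*k**2 + 14*k/5 + 2/5) = 0.
deg f ≤ 5 (via 0,0,4).
Match coefficients ⇒ f(k) = k*(2*k**4 + 3*k**3 + 4*k**2 - 3*k - 2)/10.
Then R = B(k−1)f/C = k*(2*k**4 + 3*k**3 + 4*k**2 - 3*k - 2)/(2*(5*k**4 + 16*k**3 + 25*k**2 + 14*k + 2)), so s_k = R(k)·t_k = k*(-2*k**4 - 3*k**3 - 4*k**2 + 3*k + 2).
s_(k+1) − s_k = -10*k**4 - 32*k**3 - 50*k**2 - 28*k - 4 = t_k.
Evaluate s at k=10 and k=3: -233680 and -804; difference -232876.

Σ = -232876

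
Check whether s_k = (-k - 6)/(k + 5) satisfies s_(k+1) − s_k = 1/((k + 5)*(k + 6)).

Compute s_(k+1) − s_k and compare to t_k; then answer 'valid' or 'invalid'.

Valid — Δs_k = t_k.

s_(k+1) = (-k - 7)/(k + 6)
s_(k+1) − s_k = 1/(k**2 + 11*k + 30)
(s_(k+1) − s_k) − t_k = 0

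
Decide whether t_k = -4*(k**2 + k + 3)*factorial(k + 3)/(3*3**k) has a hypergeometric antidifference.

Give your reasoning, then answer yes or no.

Ratio r(k) = (k + 4)*(k + (k + 1)**2 + 4)/(3*(k**2 + k + 3)).
So A=k/3 + 4/3 and B=1, with C=k**2 + k + 3.
Need (k/3 + 4/3)·f(k+1) − (1)·f(k) = k**2 + k + 3.
deg f ≤ 1 (via 1,0,2).
A polynomial solution: f(k) = 3*(k - 1).
R(k) = B(k−1)·f(k)/C(k) = 3*(k - 1)/(k**2 + k + 3); s_k = R·t_k = -4*(k - 1)*factorial(k + 3)/3**k.
Δs = -4*(k**2 + k + 3)*factorial(k + 3)/(3*3**k), as required.

Yes. s_k = -4*(k - 1)*factorial(k + 3)/3**k.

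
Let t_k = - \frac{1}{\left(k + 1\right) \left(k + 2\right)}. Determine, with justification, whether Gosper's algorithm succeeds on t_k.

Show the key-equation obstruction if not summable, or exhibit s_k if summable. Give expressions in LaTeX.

Yes. s_k = - \frac{k}{k + 1}.

t_(k+1)/t_k = (k + 1)/(k + 3).
Take A(k)=k + 1, B(k)=k + 3, C(k)=1.
f must satisfy (k + 1)·f(k+1) − (k + 2)·f(k) = 1.
From deg A=1, deg B=1, deg C=0: d=1.
Solving with deg f ≤ 1: f(k) = k.
R(k) = B(k−1)·f(k)/C(k) = k*(k + 2); s_k = R·t_k = -k/(k + 1).
Check: Δs_k = -1/(k**2 + 3*k + 2). ✓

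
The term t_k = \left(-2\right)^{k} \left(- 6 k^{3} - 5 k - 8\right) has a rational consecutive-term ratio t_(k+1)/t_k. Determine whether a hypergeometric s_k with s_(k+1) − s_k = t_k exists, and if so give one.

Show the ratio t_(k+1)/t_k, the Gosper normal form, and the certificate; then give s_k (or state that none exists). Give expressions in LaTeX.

s_k = \left(-2\right)^{k} \left(2 k^{3} - 4 k^{2} + 3 k + 2\right)

Step 1: r(k) = 2*(-5*k - 6*(k + 1)**3 - 13)/(6*k**3 + 5*k + 8).
So A=-2 and B=1, with C=k**3 + 5*k/6 + 4/3.
Set up (-2)·f(k+1) − (1)·f(k) − (k**3 + 5*k/6 + 4/3) = 0.
deg f ≤ 3 (via 0,0,3).
A polynomial solution: f(k) = -(2*k**3 - 4*k**2 + 3*k + 2)/6.
Then R = B(k−1)f/C = -(2*k**3 - 4*k**2 + 3*k + 2)/(6*k**3 + 5*k + 8), so s_k = R(k)·t_k = (-2)**k*(2*k**3 - 4*k**2 + 3*k + 2).
s_(k+1) − s_k = (-2)**k*(-6*k**3 - 5*k - 8) = t_k.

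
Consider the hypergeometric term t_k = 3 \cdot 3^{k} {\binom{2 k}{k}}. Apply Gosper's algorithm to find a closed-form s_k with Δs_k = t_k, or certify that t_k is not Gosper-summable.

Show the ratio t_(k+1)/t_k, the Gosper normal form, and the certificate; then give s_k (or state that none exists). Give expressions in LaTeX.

not Gosper-summable; s_k does not exist

Compute t_(k+1)/t_k: get 6*(2*k + 1)/(k + 1).
Factor: A=12*k + 6; B=k + 1; C=1.
Key eq: (12*k + 6)·f(k+1) = (k)·f(k) + (1).
Degrees (1,1,0) ⇒ d ≤ -1.
deg f ≤ -1 is impossible — no certificate.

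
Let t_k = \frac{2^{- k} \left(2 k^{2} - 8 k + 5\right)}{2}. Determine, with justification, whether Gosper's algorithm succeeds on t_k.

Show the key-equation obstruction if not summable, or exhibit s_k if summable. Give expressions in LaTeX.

Yes. s_k = 2^{- k} \left(- 2 k^{2} + 4 k - 3\right).

r(k) = (2*k**2 - 4*k - 1)/(2*(2*k**2 - 8*k + 5)) after simplifying.
Factor: A=1/2; B=1; C=k**2 - 4*k + 5/2.
Solve (1/2)·f(k+1) − (1)·f(k) = k**2 - 4*k + 5/2.
d = 2 from the (0,0,2) case.
Match coefficients ⇒ f(k) = -2*k**2 + 4*k - 3.
Get s_k = R·t_k = (-2*k**2 + 4*k - 3)/2**k with R(k) = B(k−1)f(k)/C(k) = -2*(2*k**2 - 4*k + 3)/(2*k**2 - 8*k + 5).
Δs = (2*k**2 - 8*k + 5)/(2*2**k), as required.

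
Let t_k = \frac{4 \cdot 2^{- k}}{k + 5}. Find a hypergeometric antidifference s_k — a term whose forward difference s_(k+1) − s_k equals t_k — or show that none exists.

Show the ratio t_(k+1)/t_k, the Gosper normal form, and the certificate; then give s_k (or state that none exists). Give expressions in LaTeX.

none (Gosper's algorithm certifies no s_k)

r(k) = (k + 5)/(2*(k + 6)) after simplifying.
Normal form (A,B,C) = (k/2 + 5/2, k + 6, 1).
f must satisfy (k/2 + 5/2)·f(k+1) − (k + 5)·f(k) = 1.
d = -1 from the (1,1,0) case.
Bound -1 < 0, so the key equation has no polynomial solution.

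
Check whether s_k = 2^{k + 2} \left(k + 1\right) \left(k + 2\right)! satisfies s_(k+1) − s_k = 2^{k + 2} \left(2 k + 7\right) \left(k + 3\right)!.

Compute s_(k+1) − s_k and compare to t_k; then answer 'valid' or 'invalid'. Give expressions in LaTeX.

Invalid: residual - 2^{k + 3} \left(2 k + 5\right) \left(k + 2\right)! ≠ 0.

s_(k+1) = 2**(k + 3)*(k + 2)*factorial(k + 3)
s_(k+1) − s_k = 2**(k + 2)*(2*k**2 + 9*k + 11)*factorial(k + 2)
(s_(k+1) − s_k) − t_k = -2**(k + 3)*(2*k + 5)*factorial(k + 2)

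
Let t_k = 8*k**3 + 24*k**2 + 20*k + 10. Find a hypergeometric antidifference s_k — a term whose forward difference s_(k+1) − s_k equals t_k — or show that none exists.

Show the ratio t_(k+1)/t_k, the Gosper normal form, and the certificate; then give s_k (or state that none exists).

s_k = 2*k*(k**3 + 2*k**2 + 2)

Compute t_(k+1)/t_k: get (4*k**3 + 24*k**2 + 46*k + 31)/(4*k**3 + 12*k**2 + 10*k + 5).
Gosper form: A/B · C(k+1)/C(k) with A=1, B=1, C=k**3 + 3*k**2 + 5*k/2 + 5/4.
f must satisfy (1)·f(k+1) − (1)·f(k) = k**3 + 3*k**2 + 5*k/2 + 5/4.
deg f ≤ 4 (via 0,0,3).
Coefficient equations give f(k) = k*(k**3 + 2*k**2 + 2)/4.
Then R = B(k−1)f/C = k*(k**3 + 2*k**2 + 2)/(4*k**3 + 12*k**2 + 10*k + 5), so s_k = R(k)·t_k = 2*k*(k**3 + 2*k**2 + 2).
s_(k+1) − s_k = 8*k**3 + 24*k**2 + 20*k + 10 = t_k.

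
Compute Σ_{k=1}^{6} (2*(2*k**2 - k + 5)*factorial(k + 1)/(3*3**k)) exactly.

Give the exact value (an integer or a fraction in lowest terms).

The ratio is (k + 2)*(-k + 2*(k + 1)**2 + 4)/(3*(2*k**2 - k + 5)).
Take A(k)=k/3 + 2/3, B(k)=1, C(k)=k**2 - k/2 + 5/2.
Key eq: (k/3 + 2/3)·f(k+1) = (1)·f(k) + (k**2 - k/2 + 5/2).
d = 1 from the (1,0,2) case.
Solve for f: f(k) = 3*(2*k - 1)/2 (degree 1 ≤ 1).
Get s_k = R·t_k = 2*(2*k - 1)*factorial(k + 1)/3**k with R(k) = B(k−1)f(k)/C(k) = 3*(2*k - 1)/(2*k**2 - k + 5).
s_(k+1) − s_k = 2*(2*k**2 - k + 5)*factorial(k + 1)/(3*3**k) = t_k.
Sum = s_(7) − s_(1); s_(7) = 116480/243, s_(1) = 4/3 ⇒ 116156/243.

Σ = 116156/243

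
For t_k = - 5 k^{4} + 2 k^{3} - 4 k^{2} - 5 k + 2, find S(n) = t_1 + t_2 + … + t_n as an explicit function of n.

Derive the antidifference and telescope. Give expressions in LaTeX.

Ratio r(k) = (5*k**4 + 18*k**3 + 28*k**2 + 27*k + 10)/(5*k**4 - 2*k**3 + 4*k**2 + 5*k - 2).
Normal form (A,B,C) = (1, 1, k**4 - 2*k**3/5 + 4*k**2/5 + k - 2/5).
Solve (1)·f(k+1) − (1)·f(k) = k**4 - 2*k**3/5 + 4*k**2/5 + k - 2/5.
Degrees (0,0,4) ⇒ d ≤ 5.
Match coefficients ⇒ f(k) = k*(k**4 - 3*k**3 + 4*k**2 - 4)/5.
So s_k = (B(k−1)f/C)·t_k = (k*(k**4 - 3*k**3 + 4*k**2 - 4)/(5*k**4 - 2*k**3 + 4*k**2 + 5*k - 2))·t_k = k*(-k**4 + 3*k**3 - 4*k**2 + 4).
Verify: -5*k**4 + 2*k**3 - 4*k**2 - 5*k + 2 matches t_k.
s_(n+1) = -n**5 - 2*n**4 - 2*n**3 - 4*n**2 - n + 2 and s_(1) = 2, so S(n) = n*(-n**4 - 2*n**3 - 2*n**2 - 4*n - 1).

S(n) = n \left(- n^{4} - 2 n^{3} - 2 n^{2} - 4 n - 1\right)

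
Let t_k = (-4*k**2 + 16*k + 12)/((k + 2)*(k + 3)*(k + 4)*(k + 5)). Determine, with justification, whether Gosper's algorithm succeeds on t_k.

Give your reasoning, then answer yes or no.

r(k) = (k**3 - 10*k - 12)/(k**3 + 2*k**2 - 27*k - 18) after simplifying.
Gosper form: A/B · C(k+1)/C(k) with A=k + 2, B=k + 6, C=k**2 - 4*k - 3.
Need (k + 2)·f(k+1) − (k + 5)·f(k) = k**2 - 4*k - 3.
Bound: deg f ≤ 3.
A polynomial solution: f(k) = -k*(2*k + 1)/2.
Certificate R = B(k−1)f/C = -k*(k + 5)*(2*k + 1)/(2*(k**2 - 4*k - 3)) gives s_k = 2*k*(2*k + 1)/((k + 2)*(k + 3)*(k + 4)).
Δs = 4*(-k**2 + 4*k + 3)/(k**4 + 14*k**3 + 71*k**2 + 154*k + 120), as required.

Yes. s_k = 2*k*(2*k + 1)/((k + 2)*(k + 3)*(k + 4)).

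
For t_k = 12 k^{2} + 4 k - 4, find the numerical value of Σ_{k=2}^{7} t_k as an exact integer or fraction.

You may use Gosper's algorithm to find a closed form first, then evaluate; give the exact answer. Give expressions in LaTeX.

Σ = 1752

r(k) = (k + 3*(k + 1)**2)/(3*k**2 + k - 1) after simplifying.
A = 1, B = 1, C = k**2 + k/3 - 1/3.
Need (1)·f(k+1) − (1)·f(k) = k**2 + k/3 - 1/3.
From deg A=0, deg B=0, deg C=2: d=3.
Match coefficients ⇒ f(k) = k*(k**2 - k - 1)/3.
Then R = B(k−1)f/C = k*(k**2 - k - 1)/(3*k**2 + k - 1), so s_k = R(k)·t_k = 4*k*(k**2 - k - 1).
Δs = 12*k**2 + 4*k - 4, as required.
Σ_(k=2)^(7) t_k = s_(8) − s_(2) = 1760 − (8) = 1752.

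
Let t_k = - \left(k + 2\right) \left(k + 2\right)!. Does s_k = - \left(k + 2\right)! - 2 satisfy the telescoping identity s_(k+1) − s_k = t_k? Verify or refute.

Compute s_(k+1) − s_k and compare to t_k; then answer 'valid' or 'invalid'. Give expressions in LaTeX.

s_(k+1) = -factorial(k + 3) - 2
s_(k+1) − s_k = -(k + 2)*factorial(k + 2)
(s_(k+1) − s_k) − t_k = 0

Valid: the claim telescopes to t_k.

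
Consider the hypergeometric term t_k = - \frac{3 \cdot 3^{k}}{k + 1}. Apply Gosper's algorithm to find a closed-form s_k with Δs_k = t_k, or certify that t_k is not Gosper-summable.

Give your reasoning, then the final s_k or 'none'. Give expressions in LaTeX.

Compute t_(k+1)/t_k: get 3*(k + 1)/(k + 2).
Gosper form: A/B · C(k+1)/C(k) with A=3*k + 3, B=k + 2, C=1.
Key eq: (3*k + 3)·f(k+1) = (k + 1)·f(k) + (1).
Bound: deg f ≤ -1.
deg f ≤ -1 is impossible — no certificate.

not Gosper-summable; s_k does not exist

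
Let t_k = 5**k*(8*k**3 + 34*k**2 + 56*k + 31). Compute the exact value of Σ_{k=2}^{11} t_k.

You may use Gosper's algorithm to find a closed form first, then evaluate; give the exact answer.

Ratio r(k) = 5*(8*k**3 + 58*k**2 + 148*k + 129)/(8*k**3 + 34*k**2 + 56*k + 31).
Normal form (A,B,C) = (5, 1, k**3 + 17*k**2/4 + 7*k + 31/8).
Solve (5)·f(k+1) − (1)·f(k) = k**3 + 17*k**2/4 + 7*k + 31/8.
d = 3 from the (0,0,3) case.
Coefficient equations give f(k) = (2*k**3 + k**2 + 4*k - 1)/8.
Then R = B(k−1)f/C = (2*k**3 + k**2 + 4*k - 1)/(8*k**3 + 34*k**2 + 56*k + 31), so s_k = R(k)·t_k = 5**k*(2*k**3 + k**2 + 4*k - 1).
Δs = 5**k*(8*k**3 + 34*k**2 + 56*k + 31), as required.
Sum = s_(12) − s_(2); s_(12) = 890380859375, s_(2) = 675 ⇒ 890380858700.

Σ = 890380858700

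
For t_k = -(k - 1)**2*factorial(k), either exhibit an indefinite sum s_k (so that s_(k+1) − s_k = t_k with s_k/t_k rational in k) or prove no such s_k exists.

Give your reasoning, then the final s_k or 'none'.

s_k = -(k - 3)*factorial(k)

Ratio r(k) = k**2*(k + 1)/(k - 1)**2.
Normal form (A,B,C) = (k + 1, 1, k**2 - 2*k + 1).
Key eq: (k + 1)·f(k+1) = (1)·f(k) + (k**2 - 2*k + 1).
Degrees (1,0,2) ⇒ d ≤ 1.
Match coefficients ⇒ f(k) = k - 3.
Certificate R = B(k−1)f/C = (k - 3)/(k - 1)**2 gives s_k = -(k - 3)*factorial(k).
s_(k+1) − s_k = -(k - 1)**2*factorial(k) = t_k.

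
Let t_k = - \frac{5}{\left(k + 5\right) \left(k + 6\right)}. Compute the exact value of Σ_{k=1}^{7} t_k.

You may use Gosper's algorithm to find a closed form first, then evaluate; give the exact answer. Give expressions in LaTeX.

Σ = -35/78

The ratio is (k + 5)/(k + 7).
Gosper form: A/B · C(k+1)/C(k) with A=k + 5, B=k + 7, C=1.
Solve (k + 5)·f(k+1) − (k + 6)·f(k) = 1.
Degrees (1,1,0) ⇒ d ≤ 1.
Solve for f: f(k) = k/5 (degree 1 ≤ 1).
R(k) = B(k−1)·f(k)/C(k) = k*(k + 6)/5; s_k = R·t_k = -k/(k + 5).
Verify: -5/(k**2 + 11*k + 30) matches t_k.
Evaluate s at k=8 and k=1: -8/13 and -1/6; difference -35/78.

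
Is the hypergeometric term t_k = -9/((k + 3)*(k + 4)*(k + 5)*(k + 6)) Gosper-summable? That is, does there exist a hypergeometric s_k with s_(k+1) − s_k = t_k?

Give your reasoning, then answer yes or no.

Yes. s_k = k*(-k**2 - 12*k - 47)/(20*(k + 3)*(k + 4)*(k + 5)).

Step 1: r(k) = (k + 3)/(k + 7).
Gosper form: A/B · C(k+1)/C(k) with A=k + 3, B=k + 7, C=1.
Set up (k + 3)·f(k+1) − (k + 6)·f(k) − (1) = 0.
Degrees (1,1,0) ⇒ d ≤ 3.
Coefficient equations give f(k) = k*(k**2 + 12*k + 47)/180.
Then R = B(k−1)f/C = k*(k + 6)*(k**2 + 12*k + 47)/180, so s_k = R(k)·t_k = k*(-k**2 - 12*k - 47)/(20*(k + 3)*(k + 4)*(k + 5)).
Δs = -9/(k**4 + 18*k**3 + 119*k**2 + 342*k + 360), as required.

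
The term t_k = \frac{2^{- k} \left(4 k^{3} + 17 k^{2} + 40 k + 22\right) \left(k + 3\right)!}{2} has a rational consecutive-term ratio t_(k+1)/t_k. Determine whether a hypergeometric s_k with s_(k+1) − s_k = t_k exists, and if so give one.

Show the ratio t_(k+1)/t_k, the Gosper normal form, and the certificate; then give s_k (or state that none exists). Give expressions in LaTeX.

The ratio is (4*k**4 + 45*k**3 + 202*k**2 + 427*k + 332)/(2*(4*k**3 + 17*k**2 + 40*k + 22)).
Normal form (A,B,C) = (k/2 + 2, 1, k**3 + 17*k**2/4 + 10*k + 11/2).
Key eq: (k/2 + 2)·f(k+1) = (1)·f(k) + (k**3 + 17*k**2/4 + 10*k + 11/2).
Bound: deg f ≤ 2.
A polynomial solution: f(k) = (4*k**2 + k + 1)/2.
R(k) = B(k−1)·f(k)/C(k) = 2*(4*k**2 + k + 1)/(4*k**3 + 17*k**2 + 40*k + 22); s_k = R·t_k = (4*k**2 + k + 1)*factorial(k + 3)/2**k.
Verify: (4*k**3 + 17*k**2 + 40*k + 22)*factorial(k + 3)/(2*2**k) matches t_k.

s_k = 2^{- k} \left(4 k^{2} + k + 1\right) \left(k + 3\right)!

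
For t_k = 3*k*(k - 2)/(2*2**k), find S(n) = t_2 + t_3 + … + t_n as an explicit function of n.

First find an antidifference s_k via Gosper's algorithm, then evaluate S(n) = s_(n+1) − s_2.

r(k) = (k**2 - 1)/(2*k*(k - 2)) after simplifying.
A = 1/2, B = 1, C = k**2 - 2*k.
Need (1/2)·f(k+1) − (1)·f(k) = k**2 - 2*k.
Degrees (0,0,2) ⇒ d ≤ 2.
Match coefficients ⇒ f(k) = -2*(k**2 + 1).
Certificate R = B(k−1)f/C = -2*(k**2 + 1)/(k*(k - 2)) gives s_k = -(3*k**2 + 3)/2**k.
Verify: 3*k*(k - 2)/(2*2**k) matches t_k.
s_(n+1) = 3*2**(-n - 1)*(-n**2 - 2*n - 2) and s_(2) = -15/4, so S(n) = 3*2**(-n - 2)*(5*2**n - 2*n**2 - 4*n - 4).

S(n) = 3*2**(-n - 2)*(5*2**n - 2*n**2 - 4*n - 4)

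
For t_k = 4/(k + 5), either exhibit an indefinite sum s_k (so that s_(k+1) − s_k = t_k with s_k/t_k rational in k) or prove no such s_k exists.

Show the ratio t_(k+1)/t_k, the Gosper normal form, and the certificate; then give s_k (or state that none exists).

t_(k+1)/t_k = (k + 5)/(k + 6).
A = k + 5, B = k + 6, C = 1.
f must satisfy (k + 5)·f(k+1) − (k + 5)·f(k) = 1.
From deg A=1, deg B=1, deg C=0: d=0.
Write f(k) = c0. Then LHS − RHS = -1, requiring -1 = 0: contradictory. No certificate.

no hypergeometric antidifference exists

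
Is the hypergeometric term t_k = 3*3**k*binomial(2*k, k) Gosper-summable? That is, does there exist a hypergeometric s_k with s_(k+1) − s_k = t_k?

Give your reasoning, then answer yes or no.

No. Not Gosper-summable.

Compute t_(k+1)/t_k: get 6*(2*k + 1)/(k + 1).
A = 12*k + 6, B = k + 1, C = 1.
Need (12*k + 6)·f(k+1) − (k)·f(k) = 1.
Bound: deg f ≤ -1.
Bound -1 < 0, so the key equation has no polynomial solution.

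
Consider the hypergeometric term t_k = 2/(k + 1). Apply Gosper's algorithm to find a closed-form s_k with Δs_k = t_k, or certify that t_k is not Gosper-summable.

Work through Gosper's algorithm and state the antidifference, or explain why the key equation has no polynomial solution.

none — t_k is not Gosper-summable

r(k) = (k + 1)/(k + 2) after simplifying.
So A=k + 1 and B=k + 2, with C=1.
Need (k + 1)·f(k+1) − (k + 1)·f(k) = 1.
From deg A=1, deg B=1, deg C=0: d=0.
f = c0 ⇒ A·f(k+1) − B(k−1)·f(k) − C = -1. The system {-1 = 0} is inconsistent; no antidifference.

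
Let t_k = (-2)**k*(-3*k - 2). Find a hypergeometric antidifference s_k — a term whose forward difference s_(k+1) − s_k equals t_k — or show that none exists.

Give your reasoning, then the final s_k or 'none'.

The ratio is 2*(-3*k - 5)/(3*k + 2).
A = -2, B = 1, C = k + 2/3.
Need (-2)·f(k+1) − (1)·f(k) = k + 2/3.
From deg A=0, deg B=0, deg C=1: d=1.
Solving with deg f ≤ 1: f(k) = -k/3.
Then R = B(k−1)f/C = -k/(3*k + 2), so s_k = R(k)·t_k = (-2)**k*k.
s_(k+1) − s_k = (-2)**k*(-3*k - 2) = t_k.

s_k = (-2)**k*k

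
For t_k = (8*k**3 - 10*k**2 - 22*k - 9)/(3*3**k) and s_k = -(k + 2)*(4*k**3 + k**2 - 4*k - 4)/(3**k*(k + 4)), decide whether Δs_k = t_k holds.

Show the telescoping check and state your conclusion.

s_(k+1) = (k + 3)*(4*k - 4*(k + 1)**3 - (k + 1)**2 + 8)/(3*3**k*(k + 5))
s_(k+1) − s_k = (8*k**5 + 46*k**4 - 20*k**3 - 289*k**2 - 303*k - 84)/(3*3**k*(k**2 + 9*k + 20))
(s_(k+1) − s_k) − t_k = 2*(-8*k**4 - 34*k**3 + 59*k**2 + 109*k + 48)/(3*3**k*(k**2 + 9*k + 20))

Invalid: residual 2*(-8*k**4 - 34*k**3 + 59*k**2 + 109*k + 48)/(3*3**k*(k**2 + 9*k + 20)) ≠ 0.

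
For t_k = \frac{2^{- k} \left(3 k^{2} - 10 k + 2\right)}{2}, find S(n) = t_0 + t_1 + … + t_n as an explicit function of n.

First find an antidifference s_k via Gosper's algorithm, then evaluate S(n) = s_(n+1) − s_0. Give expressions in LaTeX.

S(n) = 1 - \frac{3 \cdot 2^{- n} n^{2}}{2} - 2^{- n} n

r(k) = (3*k**2 - 4*k - 5)/(2*(3*k**2 - 10*k + 2)) after simplifying.
Normal form (A,B,C) = (1/2, 1, k**2 - 10*k/3 + 2/3).
Solve (1/2)·f(k+1) − (1)·f(k) = k**2 - 10*k/3 + 2/3.
Degrees (0,0,2) ⇒ d ≤ 2.
Solve for f: f(k) = -2*(k - 1)*(3*k - 1)/3 (degree 2 ≤ 2).
So s_k = (B(k−1)f/C)·t_k = (-2*(k - 1)*(3*k - 1)/(3*k**2 - 10*k + 2))·t_k = (-3*k**2 + 4*k - 1)/2**k.
s_(k+1) − s_k = (3*k**2 - 10*k + 2)/(2*2**k) = t_k.
Evaluate: s_(n+1) = 2**(-n - 1)*n*(-3*n - 2); subtract s_(0) = -1 ⇒ S(n) = 1 - 3*n**2/(2*2**n) - n/2**n.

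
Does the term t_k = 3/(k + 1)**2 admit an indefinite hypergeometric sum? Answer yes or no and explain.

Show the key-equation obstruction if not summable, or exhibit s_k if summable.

r(k) = (k + 1)**2/(k + 2)**2 after simplifying.
A = k**2 + 2*k + 1, B = k**2 + 4*k + 4, C = 1.
Solve (k**2 + 2*k + 1)·f(k+1) − (k**2 + 2*k + 1)·f(k) = 1.
Degrees (2,2,0) ⇒ d ≤ 0.
Put f(k) = c0: A·f(k+1) − B(k−1)·f(k) − C = -1; need -1 = 0 — inconsistent ⇒ no f, not summable.

No — key equation has no polynomial f.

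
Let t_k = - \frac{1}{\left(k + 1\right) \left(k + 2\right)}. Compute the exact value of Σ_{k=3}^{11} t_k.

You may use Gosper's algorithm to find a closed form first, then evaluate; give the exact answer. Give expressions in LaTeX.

r(k) = (k + 1)/(k + 3) after simplifying.
A = k + 1, B = k + 3, C = 1.
f must satisfy (k + 1)·f(k+1) − (k + 2)·f(k) = 1.
d = 1 from the (1,1,0) case.
Solve for f: f(k) = k (degree 1 ≤ 1).
Then R = B(k−1)f/C = k*(k + 2), so s_k = R(k)·t_k = -k/(k + 1).
Check: Δs_k = -1/(k**2 + 3*k + 2). ✓
Σ_(k=3)^(11) t_k = s_(12) − s_(3) = -12/13 − (-3/4) = -9/52.

Σ = -9/52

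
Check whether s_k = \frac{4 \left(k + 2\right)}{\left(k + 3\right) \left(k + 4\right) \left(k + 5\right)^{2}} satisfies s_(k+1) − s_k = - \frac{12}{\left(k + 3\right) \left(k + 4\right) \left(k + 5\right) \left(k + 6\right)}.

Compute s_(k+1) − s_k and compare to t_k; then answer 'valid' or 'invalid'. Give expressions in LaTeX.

Invalid: residual \frac{12 \left(4 k + 21\right)}{k^{6} + 29 k^{5} + 347 k^{4} + 2191 k^{3} + 7692 k^{2} + 14220 k + 10800} ≠ 0.

s_(k+1) = 4*(k + 3)/((k + 4)*(k + 5)*(k + 6)**2)
s_(k+1) − s_k = 4*(-(k + 2)*(k + 6)**2 + (k + 3)**2*(k + 5))/((k + 3)*(k + 4)*(k + 5)**2*(k + 6)**2)
(s_(k+1) − s_k) − t_k = 12*(4*k + 21)/(k**6 + 29*k**5 + 347*k**4 + 2191*k**3 + 7692*k**2 + 14220*k + 10800)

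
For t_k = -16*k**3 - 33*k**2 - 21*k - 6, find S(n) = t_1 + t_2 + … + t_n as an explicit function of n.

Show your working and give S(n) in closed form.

t_(k+1)/t_k = (16*k**3 + 81*k**2 + 135*k + 76)/(16*k**3 + 33*k**2 + 21*k + 6).
So A=1 and B=1, with C=k**3 + 33*k**2/16 + 21*k/16 + 3/8.
Key eq: (1)·f(k+1) = (1)·f(k) + (k**3 + 33*k**2/16 + 21*k/16 + 3/8).
deg f ≤ 4 (via 0,0,3).
Match coefficients ⇒ f(k) = k*(4*k**3 + 3*k**2 - 2*k + 1)/16.
R(k) = B(k−1)·f(k)/C(k) = k*(4*k**3 + 3*k**2 - 2*k + 1)/(16*k**3 + 33*k**2 + 21*k + 6); s_k = R·t_k = k*(-4*k**3 - 3*k**2 + 2*k - 1).
Verify: -16*k**3 - 33*k**2 - 21*k - 6 matches t_k.
s_(n+1) = -4*n**4 - 19*n**3 - 31*n**2 - 22*n - 6 and s_(1) = -6, so S(n) = n*(-4*n**3 - 19*n**2 - 31*n - 22).

S(n) = n*(-4*n**3 - 19*n**2 - 31*n - 22)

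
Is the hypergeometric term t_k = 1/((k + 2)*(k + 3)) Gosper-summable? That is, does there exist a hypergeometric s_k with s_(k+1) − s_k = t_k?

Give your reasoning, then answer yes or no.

Yes. s_k = k/(2*(k + 2)).

t_(k+1)/t_k = (k + 2)/(k + 4).
So A=k + 2 and B=k + 4, with C=1.
Set up (k + 2)·f(k+1) − (k + 3)·f(k) − (1) = 0.
d = 1 from the (1,1,0) case.
Solving with deg f ≤ 1: f(k) = k/2.
Get s_k = R·t_k = k/(2*(k + 2)) with R(k) = B(k−1)f(k)/C(k) = k*(k + 3)/2.
Verify: 1/(k**2 + 5*k + 6) matches t_k.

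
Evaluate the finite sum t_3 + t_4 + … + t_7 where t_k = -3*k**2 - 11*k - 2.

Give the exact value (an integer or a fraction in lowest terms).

Σ = -690

r(k) = (3*k**2 + 17*k + 16)/(3*k**2 + 11*k + 2) after simplifying.
Factor: A=1; B=1; C=k**2 + 11*k/3 + 2/3.
Need (1)·f(k+1) − (1)·f(k) = k**2 + 11*k/3 + 2/3.
Degrees (0,0,2) ⇒ d ≤ 3.
Solve for f: f(k) = k*(k**2 + 4*k - 3)/3 (degree 3 ≤ 3).
Then R = B(k−1)f/C = k*(k**2 + 4*k - 3)/(3*k**2 + 11*k + 2), so s_k = R(k)·t_k = k*(-k**2 - 4*k + 3).
Check: Δs_k = -3*k**2 - 11*k - 2. ✓
Sum = s_(8) − s_(3); s_(8) = -744, s_(3) = -54 ⇒ -690.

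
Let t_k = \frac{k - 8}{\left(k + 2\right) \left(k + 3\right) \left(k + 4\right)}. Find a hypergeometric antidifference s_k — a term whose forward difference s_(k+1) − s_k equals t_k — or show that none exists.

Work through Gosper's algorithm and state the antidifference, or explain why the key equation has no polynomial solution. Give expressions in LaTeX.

Compute t_(k+1)/t_k: get (k - 7)*(k + 2)/((k - 8)*(k + 5)).
A = k + 2, B = k + 5, C = k - 8.
Set up (k + 2)·f(k+1) − (k + 4)·f(k) − (k - 8) = 0.
Bound: deg f ≤ 2.
Solving with deg f ≤ 2: f(k) = -k*(k + 7)/2.
So s_k = (B(k−1)f/C)·t_k = (-k*(k + 4)*(k + 7)/(2*(k - 8)))·t_k = k*(-k - 7)/(2*(k + 2)*(k + 3)).
s_(k+1) − s_k = (k - 8)/(k**3 + 9*k**2 + 26*k + 24) = t_k.

s_k = \frac{k \left(- k - 7\right)}{2 \left(k + 2\right) \left(k + 3\right)}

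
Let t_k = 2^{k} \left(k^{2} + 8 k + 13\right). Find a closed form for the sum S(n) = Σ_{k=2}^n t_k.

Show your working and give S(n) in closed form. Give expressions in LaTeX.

r(k) = 2*(k**2 + 10*k + 22)/(k**2 + 8*k + 13) after simplifying.
Factor: A=2; B=1; C=k**2 + 8*k + 13.
Key eq: (2)·f(k+1) = (1)·f(k) + (k**2 + 8*k + 13).
d = 2 from the (0,0,2) case.
Coefficient equations give f(k) = (k + 1)*(k + 3).
R(k) = B(k−1)·f(k)/C(k) = (k + 1)*(k + 3)/(k**2 + 8*k + 13); s_k = R·t_k = 2**k*(k**2 + 4*k + 3).
Verify: 2**k*(k**2 + 8*k + 13) matches t_k.
Σ_(k=2)^n t_k = s_(n+1) − s_(2) = (2**(n + 1)*(n**2 + 6*n + 8)) − (60), i.e. 2*2**n*n**2 + 12*2**n*n + 16*2**n - 60.

S(n) = 2 \cdot 2^{n} n^{2} + 12 \cdot 2^{n} n + 16 \cdot 2^{n} - 60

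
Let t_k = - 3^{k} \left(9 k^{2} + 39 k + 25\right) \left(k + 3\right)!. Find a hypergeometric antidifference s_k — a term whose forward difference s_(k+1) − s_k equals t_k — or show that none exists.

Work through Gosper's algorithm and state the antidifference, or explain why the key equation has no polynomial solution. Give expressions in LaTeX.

s_k = - 3^{k} \left(3 k - 1\right) \left(k + 3\right)!

r(k) = 3*(9*k**3 + 93*k**2 + 301*k + 292)/(9*k**2 + 39*k + 25) after simplifying.
Gosper form: A/B · C(k+1)/C(k) with A=3*k + 12, B=1, C=k**2 + 13*k/3 + 25/9.
Solve (3*k + 12)·f(k+1) − (1)·f(k) = k**2 + 13*k/3 + 25/9.
deg f ≤ 1 (via 1,0,2).
Match coefficients ⇒ f(k) = (3*k - 1)/9.
R(k) = B(k−1)·f(k)/C(k) = (3*k - 1)/(9*k**2 + 39*k + 25); s_k = R·t_k = -3**k*(3*k - 1)*factorial(k + 3).
Δs = -3**k*(9*k**2 + 39*k + 25)*factorial(k + 3), as required.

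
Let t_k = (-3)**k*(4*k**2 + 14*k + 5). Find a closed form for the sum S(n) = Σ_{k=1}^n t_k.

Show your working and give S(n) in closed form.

S(n) = 3*(-3)**n*n**2 + 12*(-3)**n*n + 6*(-3)**n - 6

Compute t_(k+1)/t_k: get 3*(-4*k**2 - 22*k - 23)/(4*k**2 + 14*k + 5).
Take A(k)=-3, B(k)=1, C(k)=k**2 + 7*k/2 + 5/4.
Need (-3)·f(k+1) − (1)·f(k) = k**2 + 7*k/2 + 5/4.
Degrees (0,0,2) ⇒ d ≤ 2.
Match coefficients ⇒ f(k) = -(k**2 + 2*k - 1)/4.
Then R = B(k−1)f/C = -(k**2 + 2*k - 1)/(4*k**2 + 14*k + 5), so s_k = R(k)·t_k = (-3)**k*(-k**2 - 2*k + 1).
Check: Δs_k = (-3)**k*(4*k**2 + 14*k + 5). ✓
Evaluate: s_(n+1) = 3*(-3)**n*(n**2 + 4*n + 2); subtract s_(1) = 6 ⇒ S(n) = 3*(-3)**n*n**2 + 12*(-3)**n*n + 6*(-3)**n - 6.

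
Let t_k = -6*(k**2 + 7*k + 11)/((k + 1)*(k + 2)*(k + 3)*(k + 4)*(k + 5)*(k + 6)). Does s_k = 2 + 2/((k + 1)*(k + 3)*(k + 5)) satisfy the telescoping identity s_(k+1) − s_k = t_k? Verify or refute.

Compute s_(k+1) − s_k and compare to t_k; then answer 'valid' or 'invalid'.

s_(k+1) = 2 + 2/((k + 2)*(k + 4)*(k + 6))
s_(k+1) − s_k = 2/((k + 2)*(k + 4)*(k + 6)) - 2/((k + 1)*(k + 3)*(k + 5))
(s_(k+1) − s_k) − t_k = 0

Valid — Δs_k = t_k.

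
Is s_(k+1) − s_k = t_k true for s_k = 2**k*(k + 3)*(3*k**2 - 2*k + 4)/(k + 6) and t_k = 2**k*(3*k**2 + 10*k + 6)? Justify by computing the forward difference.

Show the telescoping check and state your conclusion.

s_(k+1) = 2**(k + 1)*(k + 4)*(-2*k + 3*(k + 1)**2 + 2)/(k + 7)
s_(k+1) − s_k = 2**k*(3*k**4 + 40*k**3 + 187*k**2 + 294*k + 156)/(k**2 + 13*k + 42)
(s_(k+1) − s_k) − t_k = 2**k*(-9*k**3 - 75*k**2 - 204*k - 96)/(k**2 + 13*k + 42)

Invalid: residual 2**k*(-9*k**3 - 75*k**2 - 204*k - 96)/(k**2 + 13*k + 42) ≠ 0.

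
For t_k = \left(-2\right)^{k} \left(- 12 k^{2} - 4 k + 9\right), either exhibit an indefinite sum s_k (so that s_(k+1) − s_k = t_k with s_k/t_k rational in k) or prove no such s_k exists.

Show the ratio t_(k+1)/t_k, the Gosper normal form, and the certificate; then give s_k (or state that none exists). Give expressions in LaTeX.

r(k) = 2*(-4*k - 12*(k + 1)**2 + 5)/(12*k**2 + 4*k - 9) after simplifying.
Factor: A=-2; B=1; C=k**2 + k/3 - 3/4.
Need (-2)·f(k+1) − (1)·f(k) = k**2 + k/3 - 3/4.
Bound: deg f ≤ 2.
Match coefficients ⇒ f(k) = -(2*k - 3)*(2*k + 1)/12.
Get s_k = R·t_k = (-2)**k*(4*k**2 - 4*k - 3) with R(k) = B(k−1)f(k)/C(k) = -(2*k - 3)*(2*k + 1)/(12*k**2 + 4*k - 9).
Check: Δs_k = (-2)**k*(-12*k**2 - 4*k + 9). ✓

s_k = \left(-2\right)^{k} \left(4 k^{2} - 4 k - 3\right)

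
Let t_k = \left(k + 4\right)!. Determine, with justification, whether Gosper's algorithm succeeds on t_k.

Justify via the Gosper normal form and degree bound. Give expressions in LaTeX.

r(k) = k + 5 after simplifying.
Gosper form: A/B · C(k+1)/C(k) with A=k + 5, B=1, C=1.
Key eq: (k + 5)·f(k+1) = (1)·f(k) + (1).
deg f ≤ -1 (via 1,0,0).
Negative degree bound (-1): no f exists, t_k not Gosper-summable.

No — key equation has no polynomial f.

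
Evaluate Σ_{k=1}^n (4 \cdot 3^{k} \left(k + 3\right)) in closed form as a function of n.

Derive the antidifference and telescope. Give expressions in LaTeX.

r(k) = 3*(k + 4)/(k + 3) after simplifying.
Factor: A=3; B=1; C=k + 3.
Solve (3)·f(k+1) − (1)·f(k) = k + 3.
Degrees (0,0,1) ⇒ d ≤ 1.
Solving with deg f ≤ 1: f(k) = (2*k + 3)/4.
Then R = B(k−1)f/C = (2*k + 3)/(4*(k + 3)), so s_k = R(k)·t_k = 3**k*(2*k + 3).
Check: Δs_k = 4*3**k*(k + 3). ✓
Evaluate: s_(n+1) = 3**(n + 1)*(2*n + 5); subtract s_(1) = 15 ⇒ S(n) = 6*3**n*n + 15*3**n - 15.

S(n) = 6 \cdot 3^{n} n + 15 \cdot 3^{n} - 15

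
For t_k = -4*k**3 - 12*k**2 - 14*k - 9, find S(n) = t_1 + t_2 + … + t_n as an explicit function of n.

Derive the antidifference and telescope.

Ratio r(k) = (4*k**3 + 24*k**2 + 50*k + 39)/(4*k**3 + 12*k**2 + 14*k + 9).
A = 1, B = 1, C = k**3 + 3*k**2 + 7*k/2 + 9/4.
f must satisfy (1)·f(k+1) − (1)·f(k) = k**3 + 3*k**2 + 7*k/2 + 9/4.
Bound: deg f ≤ 4.
Match coefficients ⇒ f(k) = k*(k + 2)*(k**2 + 2)/4.
So s_k = (B(k−1)f/C)·t_k = (k*(k + 2)*(k**2 + 2)/(4*k**3 + 12*k**2 + 14*k + 9))·t_k = k*(-k**3 - 2*k**2 - 2*k - 4).
Check: Δs_k = -4*k**3 - 12*k**2 - 14*k - 9. ✓
Evaluate: s_(n+1) = -n**4 - 6*n**3 - 14*n**2 - 18*n - 9; subtract s_(1) = -9 ⇒ S(n) = n*(-n**3 - 6*n**2 - 14*n - 18).

S(n) = n*(-n**3 - 6*n**2 - 14*n - 18)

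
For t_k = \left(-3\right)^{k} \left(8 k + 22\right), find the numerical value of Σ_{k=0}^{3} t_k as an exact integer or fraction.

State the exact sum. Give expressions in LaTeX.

t_(k+1)/t_k = 3*(-4*k - 15)/(4*k + 11).
Factor: A=-3; B=1; C=k + 11/4.
Need (-3)·f(k+1) − (1)·f(k) = k + 11/4.
deg f ≤ 1 (via 0,0,1).
Solve for f: f(k) = -(k + 2)/4 (degree 1 ≤ 1).
Certificate R = B(k−1)f/C = -(k + 2)/(4*k + 11) gives s_k = -2*(-3)**k*(k + 2).
Δs = (-3)**k*(8*k + 22), as required.
Sum = s_(4) − s_(0); s_(4) = -972, s_(0) = -4 ⇒ -968.

Σ = -968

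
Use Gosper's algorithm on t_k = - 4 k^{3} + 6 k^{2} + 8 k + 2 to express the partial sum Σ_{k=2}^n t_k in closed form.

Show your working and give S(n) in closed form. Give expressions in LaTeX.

Step 1: r(k) = (2*k**3 + 3*k**2 - 4*k - 6)/(2*k**3 - 3*k**2 - 4*k - 1).
Factor: A=1; B=1; C=k**3 - 3*k**2/2 - 2*k - 1/2.
f must satisfy (1)·f(k+1) − (1)·f(k) = k**3 - 3*k**2/2 - 2*k - 1/2.
From deg A=0, deg B=0, deg C=3: d=4.
Solve for f: f(k) = k*(k**3 - 4*k**2 + 1)/4 (degree 4 ≤ 4).
R(k) = B(k−1)·f(k)/C(k) = k*(k**3 - 4*k**2 + 1)/(2*(2*k + 1)*(k**2 - 2*k - 1)); s_k = R·t_k = -k**4 + 4*k**3 - k.
s_(k+1) − s_k = -4*k**3 + 6*k**2 + 8*k + 2 = t_k.
Evaluate: s_(n+1) = -n**4 + 6*n**2 + 7*n + 2; subtract s_(2) = 14 ⇒ S(n) = -n**4 + 6*n**2 + 7*n - 12.

S(n) = - n^{4} + 6 n^{2} + 7 n - 12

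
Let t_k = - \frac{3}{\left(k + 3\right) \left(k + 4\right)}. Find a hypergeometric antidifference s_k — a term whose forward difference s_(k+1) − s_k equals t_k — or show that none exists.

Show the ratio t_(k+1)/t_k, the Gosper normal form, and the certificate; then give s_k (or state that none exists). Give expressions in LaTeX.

t_(k+1)/t_k = (k + 3)/(k + 5).
Gosper form: A/B · C(k+1)/C(k) with A=k + 3, B=k + 5, C=1.
Set up (k + 3)·f(k+1) − (k + 4)·f(k) − (1) = 0.
d = 1 from the (1,1,0) case.
Solving with deg f ≤ 1: f(k) = k/3.
R(k) = B(k−1)·f(k)/C(k) = k*(k + 4)/3; s_k = R·t_k = -k/(k + 3).
Verify: -3/(k**2 + 7*k + 12) matches t_k.

s_k = - \frac{k}{k + 3}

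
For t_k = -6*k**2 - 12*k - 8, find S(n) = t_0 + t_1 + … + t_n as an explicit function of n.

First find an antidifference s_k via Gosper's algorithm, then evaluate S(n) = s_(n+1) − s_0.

S(n) = -2*n**3 - 9*n**2 - 15*n - 8

t_(k+1)/t_k = (3*k**2 + 12*k + 13)/(3*k**2 + 6*k + 4).
So A=1 and B=1, with C=k**2 + 2*k + 4/3.
Solve (1)·f(k+1) − (1)·f(k) = k**2 + 2*k + 4/3.
Bound: deg f ≤ 3.
Solve for f: f(k) = k*(2*k**2 + 3*k + 3)/6 (degree 3 ≤ 3).
Then R = B(k−1)f/C = k*(2*k**2 + 3*k + 3)/(2*(3*k**2 + 6*k + 4)), so s_k = R(k)·t_k = k*(-2*k**2 - 3*k - 3).
s_(k+1) − s_k = -6*k**2 - 12*k - 8 = t_k.
s_(n+1) = -2*n**3 - 9*n**2 - 15*n - 8 and s_(0) = 0, so S(n) = -2*n**3 - 9*n**2 - 15*n - 8.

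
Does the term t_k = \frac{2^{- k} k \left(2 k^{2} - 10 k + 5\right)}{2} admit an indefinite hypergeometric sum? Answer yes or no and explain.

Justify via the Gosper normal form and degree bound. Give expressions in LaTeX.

Yes. s_k = 2^{- k} \left(- 2 k^{3} + 4 k^{2} - 3 k - 1\right).

t_(k+1)/t_k = (2*k**3 - 4*k**2 - 9*k - 3)/(2*k*(2*k**2 - 10*k + 5)).
Factor: A=1/2; B=1; C=k**3 - 5*k**2 + 5*k/2.
Key eq: (1/2)·f(k+1) = (1)·f(k) + (k**3 - 5*k**2 + 5*k/2).
deg f ≤ 3 (via 0,0,3).
A polynomial solution: f(k) = -2*k**3 + 4*k**2 - 3*k - 1.
Certificate R = B(k−1)f/C = -2*(2*k**3 - 4*k**2 + 3*k + 1)/(k*(2*k**2 - 10*k + 5)) gives s_k = (-2*k**3 + 4*k**2 - 3*k - 1)/2**k.
s_(k+1) − s_k = k*(2*k**2 - 10*k + 5)/(2*2**k) = t_k.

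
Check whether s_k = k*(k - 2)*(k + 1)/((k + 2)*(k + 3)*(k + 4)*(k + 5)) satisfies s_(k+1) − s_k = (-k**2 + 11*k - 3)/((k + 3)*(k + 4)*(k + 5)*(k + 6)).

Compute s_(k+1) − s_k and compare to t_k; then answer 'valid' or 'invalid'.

Invalid: residual (2*k**2 - 11*k + 2)/(k**5 + 20*k**4 + 155*k**3 + 580*k**2 + 1044*k + 720) ≠ 0.

s_(k+1) = (k - 1)*(k + 1)*(k + 2)/((k + 3)*(k + 4)*(k + 5)*(k + 6))
s_(k+1) − s_k = (k + 1)*(-k*(k - 2)*(k + 6) + (k - 1)*(k + 2)**2)/((k + 2)*(k + 3)*(k + 4)*(k + 5)*(k + 6))
(s_(k+1) − s_k) − t_k = (2*k**2 - 11*k + 2)/(k**5 + 20*k**4 + 155*k**3 + 580*k**2 + 1044*k + 720)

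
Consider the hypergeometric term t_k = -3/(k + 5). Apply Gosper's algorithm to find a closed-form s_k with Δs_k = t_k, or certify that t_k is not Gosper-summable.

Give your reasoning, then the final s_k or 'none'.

Step 1: r(k) = (k + 5)/(k + 6).
A = k + 5, B = k + 6, C = 1.
f must satisfy (k + 5)·f(k+1) − (k + 5)·f(k) = 1.
Bound: deg f ≤ 0.
f = c0 ⇒ A·f(k+1) − B(k−1)·f(k) − C = -1. The system {-1 = 0} is inconsistent; no antidifference.

not Gosper-summable; s_k does not exist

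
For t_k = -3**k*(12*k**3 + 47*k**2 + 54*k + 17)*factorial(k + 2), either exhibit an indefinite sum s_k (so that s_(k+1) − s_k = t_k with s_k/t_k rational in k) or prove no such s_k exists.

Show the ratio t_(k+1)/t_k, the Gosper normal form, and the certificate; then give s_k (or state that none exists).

r(k) = 3*(12*k**4 + 119*k**3 + 433*k**2 + 682*k + 390)/(12*k**3 + 47*k**2 + 54*k + 17) after simplifying.
Factor: A=3*k + 9; B=1; C=k**3 + 47*k**2/12 + 9*k/2 + 17/12.
Key eq: (3*k + 9)·f(k+1) = (1)·f(k) + (k**3 + 47*k**2/12 + 9*k/2 + 17/12).
Bound: deg f ≤ 2.
Match coefficients ⇒ f(k) = (4*k**2 - 3*k + 1)/12.
R(k) = B(k−1)·f(k)/C(k) = (4*k**2 - 3*k + 1)/(12*k**3 + 47*k**2 + 54*k + 17); s_k = R·t_k = -3**k*(4*k**2 - 3*k + 1)*factorial(k + 2).
Check: Δs_k = -3**k*(12*k**3 + 47*k**2 + 54*k + 17)*factorial(k + 2). ✓

s_k = -3**k*(4*k**2 - 3*k + 1)*factorial(k + 2)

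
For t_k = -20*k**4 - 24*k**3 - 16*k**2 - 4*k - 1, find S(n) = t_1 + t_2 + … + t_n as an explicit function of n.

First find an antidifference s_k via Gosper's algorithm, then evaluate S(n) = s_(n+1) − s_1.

S(n) = n*(-4*n**4 - 16*n**3 - 24*n**2 - 16*n - 5)

t_(k+1)/t_k = (20*k**4 + 104*k**3 + 208*k**2 + 188*k + 65)/(20*k**4 + 24*k**3 + 16*k**2 + 4*k + 1).
A = 1, B = 1, C = k**4 + 6*k**3/5 + 4*k**2/5 + k/5 + 1/20.
f must satisfy (1)·f(k+1) − (1)·f(k) = k**4 + 6*k**3/5 + 4*k**2/5 + k/5 + 1/20.
From deg A=0, deg B=0, deg C=4: d=5.
Solving with deg f ≤ 5: f(k) = k*(4*k**4 - 4*k**3 + 1)/20.
So s_k = (B(k−1)f/C)·t_k = (k*(4*k**4 - 4*k**3 + 1)/((2*k**2 + 2*k + 1)*(10*k**2 + 2*k + 1)))·t_k = -4*k**5 + 4*k**4 - k.
s_(k+1) − s_k = -20*k**4 - 24*k**3 - 16*k**2 - 4*k - 1 = t_k.
Telescope: S(n) = s_(n+1) − s_(1) = -4*n**5 - 16*n**4 - 24*n**3 - 16*n**2 - 5*n - 1 − (-1) = n*(-4*n**4 - 16*n**3 - 24*n**2 - 16*n - 5).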